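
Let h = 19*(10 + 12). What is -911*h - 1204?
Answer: -382002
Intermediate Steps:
h = 418 (h = 19*22 = 418)
-911*h - 1204 = -911*418 - 1204 = -380798 - 1204 = -382002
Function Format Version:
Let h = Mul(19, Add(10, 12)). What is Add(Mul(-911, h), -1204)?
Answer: -382002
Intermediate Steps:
h = 418 (h = Mul(19, 22) = 418)
Add(Mul(-911, h), -1204) = Add(Mul(-911, 418), -1204) = Add(-380798, -1204) = -382002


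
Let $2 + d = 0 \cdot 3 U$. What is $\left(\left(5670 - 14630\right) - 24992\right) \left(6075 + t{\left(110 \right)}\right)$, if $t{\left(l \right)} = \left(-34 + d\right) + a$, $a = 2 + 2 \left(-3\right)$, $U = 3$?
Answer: $-204900320$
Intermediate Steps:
$d = -2$ ($d = -2 + 0 \cdot 3 \cdot 3 = -2 + 0 \cdot 3 = -2 + 0 = -2$)
$a = -4$ ($a = 2 - 6 = -4$)
$t{\left(l \right)} = -40$ ($t{\left(l \right)} = \left(-34 - 2\right) - 4 = -36 - 4 = -40$)
$\left(\left(5670 - 14630\right) - 24992\right) \left(6075 + t{\left(110 \right)}\right) = \left(\left(5670 - 14630\right) - 24992\right) \left(6075 - 40\right) = \left(\left(5670 - 14630\right) - 24992\right) 6035 = \left(-8960 - 24992\right) 6035 = \left(-33952\right) 6035 = -204900320$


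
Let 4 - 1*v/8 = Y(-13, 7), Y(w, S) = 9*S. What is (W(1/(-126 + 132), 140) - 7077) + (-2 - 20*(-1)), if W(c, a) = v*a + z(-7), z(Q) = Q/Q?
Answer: -73138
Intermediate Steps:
z(Q) = 1
v = -472 (v = 32 - 72*7 = 32 - 8*63 = 32 - 504 = -472)
W(c, a) = 1 - 472*a (W(c, a) = -472*a + 1 = 1 - 472*a)
(W(1/(-126 + 132), 140) - 7077) + (-2 - 20*(-1)) = ((1 - 472*140) - 7077) + (-2 - 20*(-1)) = ((1 - 66080) - 7077) + (-2 + 20) = (-66079 - 7077) + 18 = -73156 + 18 = -73138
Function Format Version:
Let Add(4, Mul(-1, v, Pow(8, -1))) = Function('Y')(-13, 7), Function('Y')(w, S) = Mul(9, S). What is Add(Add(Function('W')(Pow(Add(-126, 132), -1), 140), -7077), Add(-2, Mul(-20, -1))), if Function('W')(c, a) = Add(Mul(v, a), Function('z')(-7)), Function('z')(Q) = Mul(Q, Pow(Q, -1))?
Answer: -73138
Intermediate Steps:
Function('z')(Q) = 1
v = -472 (v = Add(32, Mul(-8, Mul(9, 7))) = Add(32, Mul(-8, 63)) = Add(32, -504) = -472)
Function('W')(c, a) = Add(1, Mul(-472, a)) (Function('W')(c, a) = Add(Mul(-472, a), 1) = Add(1, Mul(-472, a)))
Add(Add(Function('W')(Pow(Add(-126, 132), -1), 140), -7077), Add(-2, Mul(-20, -1))) = Add(Add(Add(1, Mul(-472, 140)), -7077), Add(-2, Mul(-20, -1))) = Add(Add(Add(1, -66080), -7077), Add(-2, 20)) = Add(Add(-66079, -7077), 18) = Add(-73156, 18) = -73138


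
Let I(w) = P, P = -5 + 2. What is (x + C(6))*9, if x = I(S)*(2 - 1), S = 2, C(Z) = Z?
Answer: 27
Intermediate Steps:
P = -3
I(w) = -3
x = -3 (x = -3*(2 - 1) = -3*1 = -3)
(x + C(6))*9 = (-3 + 6)*9 = 3*9 = 27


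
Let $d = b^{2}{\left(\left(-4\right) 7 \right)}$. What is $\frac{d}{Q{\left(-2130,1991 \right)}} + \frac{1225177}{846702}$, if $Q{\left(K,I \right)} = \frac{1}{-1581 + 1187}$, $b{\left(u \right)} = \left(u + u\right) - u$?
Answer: $- \frac{261541635815}{846702} \approx -3.0889 \cdot 10^{5}$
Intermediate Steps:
$b{\left(u \right)} = u$ ($b{\left(u \right)} = 2 u - u = u$)
$Q{\left(K,I \right)} = - \frac{1}{394}$ ($Q{\left(K,I \right)} = \frac{1}{-394} = - \frac{1}{394}$)
$d = 784$ ($d = \left(\left(-4\right) 7\right)^{2} = \left(-28\right)^{2} = 784$)
$\frac{d}{Q{\left(-2130,1991 \right)}} + \frac{1225177}{846702} = \frac{784}{- \frac{1}{394}} + \frac{1225177}{846702} = 784 \left(-394\right) + 1225177 \cdot \frac{1}{846702} = -308896 + \frac{1225177}{846702} = - \frac{261541635815}{846702}$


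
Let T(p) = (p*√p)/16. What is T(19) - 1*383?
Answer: -383 + 19*√19/16 ≈ -377.82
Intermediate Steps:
T(p) = p^(3/2)/16 (T(p) = p^(3/2)*(1/16) = p^(3/2)/16)
T(19) - 1*383 = 19^(3/2)/16 - 1*383 = (19*√19)/16 - 383 = 19*√19/16 - 383 = -383 + 19*√19/16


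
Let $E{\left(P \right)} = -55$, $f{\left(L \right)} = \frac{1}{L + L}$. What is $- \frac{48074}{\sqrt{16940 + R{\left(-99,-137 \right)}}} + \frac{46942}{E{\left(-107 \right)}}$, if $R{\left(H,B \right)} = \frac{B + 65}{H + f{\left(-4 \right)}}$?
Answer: $- \frac{46942}{55} - \frac{24037 \sqrt{2663289707}}{3358499} \approx -1222.8$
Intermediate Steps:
$f{\left(L \right)} = \frac{1}{2 L}$
$R{\left(H,B \right)} = \frac{65 + B}{- \frac{1}{8} + H}$ ($R{\left(H,B \right)} = \frac{B + 65}{H + \frac{1}{2 \left(-4\right)}} = \frac{65 + B}{H + \frac{1}{2} \left(- \frac{1}{4}\right)} = \frac{65 + B}{H - \frac{1}{8}} = \frac{65 + B}{- \frac{1}{8} + H}$)
$- \frac{48074}{\sqrt{16940 + R{\left(-99,-137 \right)}}} + \frac{46942}{E{\left(-107 \right)}} = - \frac{48074}{\sqrt{16940 + \frac{8 \left(65 - 137\right)}{-1 + 8 \left(-99\right)}}} + \frac{46942}{-55} = - \frac{48074}{\sqrt{16940 + 8 \frac{1}{-1 - 792} \left(-72\right)}} + 46942 \left(- \frac{1}{55}\right) = - \frac{48074}{\sqrt{16940 + 8 \frac{1}{-793} \left(-72\right)}} - \frac{46942}{55} = - \frac{48074}{\sqrt{16940 + 8 \left(- \frac{1}{793}\right) \left(-72\right)}} - \frac{46942}{55} = - \frac{48074}{\sqrt{16940 + \frac{576}{793}}} - \frac{46942}{55} = - \frac{48074}{\sqrt{\frac{13433996}{793}}} - \frac{46942}{55} = - \frac{48074}{\frac{2}{793} \sqrt{2663289707}} - \frac{46942}{55} = - 48074 \frac{\sqrt{2663289707}}{6716998} - \frac{46942}{55} = - \frac{24037 \sqrt{2663289707}}{3358499} - \frac{46942}{55} = - \frac{46942}{55} - \frac{24037 \sqrt{2663289707}}{3358499}$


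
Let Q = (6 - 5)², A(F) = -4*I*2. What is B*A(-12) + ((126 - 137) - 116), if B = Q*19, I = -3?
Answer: 329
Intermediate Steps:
A(F) = 24 (A(F) = -4*(-3)*2 = 12*2 = 24)
Q = 1 (Q = 1² = 1)
B = 19 (B = 1*19 = 19)
B*A(-12) + ((126 - 137) - 116) = 19*24 + ((126 - 137) - 116) = 456 + (-11 - 116) = 456 - 127 = 329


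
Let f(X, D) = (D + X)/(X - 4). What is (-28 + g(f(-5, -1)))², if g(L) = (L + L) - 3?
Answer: 7921/9 ≈ 880.11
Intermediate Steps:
f(X, D) = (D + X)/(-4 + X)
g(L) = -3 + 2*L (g(L) = 2*L - 3 = -3 + 2*L)
(-28 + g(f(-5, -1)))² = (-28 + (-3 + 2*((-1 - 5)/(-4 - 5))))² = (-28 + (-3 + 2*(-6/(-9))))² = (-28 + (-3 + 2*(-⅑*(-6))))² = (-28 + (-3 + 2*(⅔)))² = (-28 + (-3 + 4/3))² = (-28 - 5/3)² = (-89/3)² = 7921/9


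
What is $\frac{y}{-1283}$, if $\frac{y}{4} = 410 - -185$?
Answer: $- \frac{2380}{1283} \approx -1.855$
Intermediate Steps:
$y = 2380$ ($y = 4 \left(410 - -185\right) = 4 \left(410 + 185\right) = 4 \cdot 595 = 2380$)
$\frac{y}{-1283} = \frac{2380}{-1283} = 2380 \left(- \frac{1}{1283}\right) = - \frac{2380}{1283}$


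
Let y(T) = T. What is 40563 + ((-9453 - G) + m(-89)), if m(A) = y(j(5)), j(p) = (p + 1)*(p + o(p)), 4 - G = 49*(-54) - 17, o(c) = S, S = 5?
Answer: 28503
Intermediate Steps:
o(c) = 5
G = 2667 (G = 4 - (49*(-54) - 17) = 4 - (-2646 - 17) = 4 - 1*(-2663) = 4 + 2663 = 2667)
j(p) = (1 + p)*(5 + p) (j(p) = (p + 1)*(p + 5) = (1 + p)*(5 + p))
m(A) = 60 (m(A) = 5 + 5**2 + 6*5 = 5 + 25 + 30 = 60)
40563 + ((-9453 - G) + m(-89)) = 40563 + ((-9453 - 1*2667) + 60) = 40563 + ((-9453 - 2667) + 60) = 40563 + (-12120 + 60) = 40563 - 12060 = 28503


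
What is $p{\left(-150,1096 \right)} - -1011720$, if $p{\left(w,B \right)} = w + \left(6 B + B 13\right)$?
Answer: $1032394$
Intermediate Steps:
$p{\left(w,B \right)} = w + 19 B$ ($p{\left(w,B \right)} = w + \left(6 B + 13 B\right) = w + 19 B$)
$p{\left(-150,1096 \right)} - -1011720 = \left(-150 + 19 \cdot 1096\right) - -1011720 = \left(-150 + 20824\right) + 1011720 = 20674 + 1011720 = 1032394$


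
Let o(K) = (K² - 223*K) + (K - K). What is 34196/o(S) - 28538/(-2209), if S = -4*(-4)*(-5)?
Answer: 191825021/13386540 ≈ 14.330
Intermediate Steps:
S = -80 (S = 16*(-5) = -80)
o(K) = K² - 223*K (o(K) = (K² - 223*K) + 0 = K² - 223*K)
34196/o(S) - 28538/(-2209) = 34196/((-80*(-223 - 80))) - 28538/(-2209) = 34196/((-80*(-303))) - 28538*(-1/2209) = 34196/24240 + 28538/2209 = 34196*(1/24240) + 28538/2209 = 8549/6060 + 28538/2209 = 191825021/13386540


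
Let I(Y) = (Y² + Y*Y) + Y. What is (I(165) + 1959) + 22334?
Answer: 78908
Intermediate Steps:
I(Y) = Y + 2*Y² (I(Y) = (Y² + Y²) + Y = 2*Y² + Y = Y + 2*Y²)
(I(165) + 1959) + 22334 = (165*(1 + 2*165) + 1959) + 22334 = (165*(1 + 330) + 1959) + 22334 = (165*331 + 1959) + 22334 = (54615 + 1959) + 22334 = 56574 + 22334 = 78908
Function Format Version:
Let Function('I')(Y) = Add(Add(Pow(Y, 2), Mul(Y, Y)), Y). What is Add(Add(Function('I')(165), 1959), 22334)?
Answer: 78908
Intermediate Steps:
Function('I')(Y) = Add(Y, Mul(2, Pow(Y, 2))) (Function('I')(Y) = Add(Add(Pow(Y, 2), Pow(Y, 2)), Y) = Add(Mul(2, Pow(Y, 2)), Y) = Add(Y, Mul(2, Pow(Y, 2))))
Add(Add(Function('I')(165), 1959), 22334) = Add(Add(Mul(165, Add(1, Mul(2, 165))), 1959), 22334) = Add(Add(Mul(165, Add(1, 330)), 1959), 22334) = Add(Add(Mul(165, 331), 1959), 22334) = Add(Add(54615, 1959), 22334) = Add(56574, 22334) = 78908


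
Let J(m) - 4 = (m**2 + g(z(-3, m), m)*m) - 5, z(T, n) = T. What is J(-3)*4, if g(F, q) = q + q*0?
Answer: 68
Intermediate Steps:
g(F, q) = q (g(F, q) = q + 0 = q)
J(m) = -1 + 2*m**2 (J(m) = 4 + ((m**2 + m*m) - 5) = 4 + ((m**2 + m**2) - 5) = 4 + (2*m**2 - 5) = 4 + (-5 + 2*m**2) = -1 + 2*m**2)
J(-3)*4 = (-1 + 2*(-3)**2)*4 = (-1 + 2*9)*4 = (-1 + 18)*4 = 17*4 = 68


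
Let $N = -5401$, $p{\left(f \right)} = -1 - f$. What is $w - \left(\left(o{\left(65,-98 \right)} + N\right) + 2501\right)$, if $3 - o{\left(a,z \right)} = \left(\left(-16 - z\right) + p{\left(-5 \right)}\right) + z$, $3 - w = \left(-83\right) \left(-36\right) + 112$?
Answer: $-212$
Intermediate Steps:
$w = -3097$ ($w = 3 - \left(\left(-83\right) \left(-36\right) + 112\right) = 3 - \left(2988 + 112\right) = 3 - 3100 = -3097$)
$o{\left(a,z \right)} = 15$ ($o{\left(a,z \right)} = 3 - \left(\left(\left(-16 - z\right) - -4\right) + z\right) = 3 - \left(\left(\left(-16 - z\right) + \left(-1 + 5\right)\right) + z\right) = 3 - \left(\left(\left(-16 - z\right) + 4\right) + z\right) = 3 - \left(\left(-12 - z\right) + z\right) = 3 - -12 = 3 + 12 = 15$)
$w - \left(\left(o{\left(65,-98 \right)} + N\right) + 2501\right) = -3097 - \left(\left(15 - 5401\right) + 2501\right) = -3097 - \left(-5386 + 2501\right) = -3097 - -2885 = -3097 + 2885 = -212$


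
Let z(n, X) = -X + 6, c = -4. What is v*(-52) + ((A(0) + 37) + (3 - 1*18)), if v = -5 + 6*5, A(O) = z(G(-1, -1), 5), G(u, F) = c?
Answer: -1277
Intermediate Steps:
G(u, F) = -4
z(n, X) = 6 - X
A(O) = 1 (A(O) = 6 - 1*5 = 6 - 5 = 1)
v = 25 (v = -5 + 30 = 25)
v*(-52) + ((A(0) + 37) + (3 - 1*18)) = 25*(-52) + ((1 + 37) + (3 - 1*18)) = -1300 + (38 + (3 - 18)) = -1300 + (38 - 15) = -1300 + 23 = -1277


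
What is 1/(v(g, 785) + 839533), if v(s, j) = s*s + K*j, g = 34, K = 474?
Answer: 1/1212779 ≈ 8.2455e-7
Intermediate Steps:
v(s, j) = s² + 474*j (v(s, j) = s*s + 474*j = s² + 474*j)
1/(v(g, 785) + 839533) = 1/((34² + 474*785) + 839533) = 1/((1156 + 372090) + 839533) = 1/(373246 + 839533) = 1/1212779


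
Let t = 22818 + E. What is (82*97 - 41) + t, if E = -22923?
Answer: 7808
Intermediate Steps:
t = -105 (t = 22818 - 22923 = -105)
(82*97 - 41) + t = (82*97 - 41) - 105 = (7954 - 41) - 105 = 7913 - 105 = 7808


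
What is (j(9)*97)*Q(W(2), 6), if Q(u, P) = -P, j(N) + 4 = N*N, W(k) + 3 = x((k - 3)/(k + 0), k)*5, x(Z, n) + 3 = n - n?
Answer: -44814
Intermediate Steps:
x(Z, n) = -3 (x(Z, n) = -3 + (n - n) = -3 + 0 = -3)
W(k) = -18 (W(k) = -3 - 3*5 = -3 - 15 = -18)
j(N) = -4 + N**2 (j(N) = -4 + N*N = -4 + N**2)
(j(9)*97)*Q(W(2), 6) = ((-4 + 9**2)*97)*(-1*6) = ((-4 + 81)*97)*(-6) = (77*97)*(-6) = 7469*(-6) = -44814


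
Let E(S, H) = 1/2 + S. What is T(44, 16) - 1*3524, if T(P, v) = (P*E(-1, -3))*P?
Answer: -4492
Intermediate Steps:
E(S, H) = 1/2 + S
T(P, v) = -P**2/2 (T(P, v) = (P*(1/2 - 1))*P = (P*(-1/2))*P = (-P/2)*P = -P**2/2)
T(44, 16) - 1*3524 = -1/2*44**2 - 1*3524 = -1/2*1936 - 3524 = -968 - 3524 = -4492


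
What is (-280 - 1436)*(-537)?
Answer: 921492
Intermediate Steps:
(-280 - 1436)*(-537) = -1716*(-537) = 921492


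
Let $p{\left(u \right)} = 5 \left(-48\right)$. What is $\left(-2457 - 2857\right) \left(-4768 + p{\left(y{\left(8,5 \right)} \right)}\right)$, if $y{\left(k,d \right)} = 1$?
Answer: $26612512$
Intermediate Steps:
$p{\left(u \right)} = -240$
$\left(-2457 - 2857\right) \left(-4768 + p{\left(y{\left(8,5 \right)} \right)}\right) = \left(-2457 - 2857\right) \left(-4768 - 240\right) = \left(-5314\right) \left(-5008\right) = 26612512$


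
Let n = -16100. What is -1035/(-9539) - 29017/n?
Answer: 293456663/153577900 ≈ 1.9108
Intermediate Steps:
-1035/(-9539) - 29017/n = -1035/(-9539) - 29017/(-16100) = -1035*(-1/9539) - 29017*(-1/16100) = 1035/9539 + 29017/16100 = 293456663/153577900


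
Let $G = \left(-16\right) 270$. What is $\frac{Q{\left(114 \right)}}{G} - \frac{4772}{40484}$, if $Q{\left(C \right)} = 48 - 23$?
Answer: $- \frac{1081357}{8744544} \approx -0.12366$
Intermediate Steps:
$Q{\left(C \right)} = 25$
$G = -4320$
$\frac{Q{\left(114 \right)}}{G} - \frac{4772}{40484} = \frac{25}{-4320} - \frac{4772}{40484} = 25 \left(- \frac{1}{4320}\right) - \frac{1193}{10121} = - \frac{5}{864} - \frac{1193}{10121} = - \frac{1081357}{8744544}$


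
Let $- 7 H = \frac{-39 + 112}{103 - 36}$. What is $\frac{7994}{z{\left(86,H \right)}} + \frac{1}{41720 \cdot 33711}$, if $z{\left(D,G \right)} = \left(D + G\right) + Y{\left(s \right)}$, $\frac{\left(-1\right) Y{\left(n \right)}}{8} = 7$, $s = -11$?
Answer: $\frac{5272941121757117}{19685701611240} \approx 267.86$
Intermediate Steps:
$Y{\left(n \right)} = -56$ ($Y{\left(n \right)} = \left(-8\right) 7 = -56$)
$H = - \frac{73}{469}$ ($H = - \frac{\left(-39 + 112\right) \frac{1}{103 - 36}}{7} = - \frac{73 \cdot \frac{1}{67}}{7} = \left(- \frac{1}{7}\right) \frac{73}{67} = - \frac{73}{469} \approx -0.15565$)
$z{\left(D,G \right)} = -56 + D + G$ ($z{\left(D,G \right)} = \left(D + G\right) - 56 = -56 + D + G$)
$\frac{7994}{z{\left(86,H \right)}} + \frac{1}{41720 \cdot 33711} = \frac{7994}{-56 + 86 - \frac{73}{469}} + \frac{1}{41720 \cdot 33711} = \frac{7994}{\frac{13997}{469}} + \frac{1}{41720} \cdot \frac{1}{33711} = 7994 \cdot \frac{469}{13997} + \frac{1}{1406422920} = \frac{3749186}{13997} + \frac{1}{1406422920} = \frac{5272941121757117}{19685701611240}$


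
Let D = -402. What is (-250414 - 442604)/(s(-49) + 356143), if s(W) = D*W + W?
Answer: -115503/62632 ≈ -1.8442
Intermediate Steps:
s(W) = -401*W (s(W) = -402*W + W = -401*W)
(-250414 - 442604)/(s(-49) + 356143) = (-250414 - 442604)/(-401*(-49) + 356143) = -693018/(19649 + 356143) = -693018/375792 = -693018*1/375792 = -115503/62632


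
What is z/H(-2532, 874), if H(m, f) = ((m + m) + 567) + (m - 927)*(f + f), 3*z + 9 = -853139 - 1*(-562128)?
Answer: 291020/18152487 ≈ 0.016032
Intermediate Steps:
z = -291020/3 (z = -3 + (-853139 - 1*(-562128))/3 = -3 + (-853139 + 562128)/3 = -3 + (1/3)*(-291011) = -3 - 291011/3 = -291020/3 ≈ -97007.)
H(m, f) = 567 + 2*m + 2*f*(-927 + m) (H(m, f) = (2*m + 567) + (-927 + m)*(2*f) = (567 + 2*m) + 2*f*(-927 + m) = 567 + 2*m + 2*f*(-927 + m))
z/H(-2532, 874) = -291020/(3*(567 - 1854*874 + 2*(-2532) + 2*874*(-2532))) = -291020/(3*(567 - 1620396 - 5064 - 4425936)) = -291020/3/(-6050829) = -291020/3*(-1/6050829) = 291020/18152487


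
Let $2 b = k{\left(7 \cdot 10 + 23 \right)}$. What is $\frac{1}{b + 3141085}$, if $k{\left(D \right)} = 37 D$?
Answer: $\frac{2}{6285611} \approx 3.1819 \cdot 10^{-7}$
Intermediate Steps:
$b = \frac{3441}{2}$ ($b = \frac{37 \left(7 \cdot 10 + 23\right)}{2} = \frac{37 \left(70 + 23\right)}{2} = \frac{37 \cdot 93}{2} = \frac{1}{2} \cdot 3441 = \frac{3441}{2} \approx 1720.5$)
$\frac{1}{b + 3141085} = \frac{1}{\frac{3441}{2} + 3141085} = \frac{1}{\frac{6285611}{2}} = \frac{2}{6285611}$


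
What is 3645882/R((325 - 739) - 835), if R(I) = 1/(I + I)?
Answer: -9107413236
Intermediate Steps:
R(I) = 1/(2*I)
3645882/R((325 - 739) - 835) = 3645882/((1/(2*((325 - 739) - 835)))) = 3645882/((1/(2*(-414 - 835)))) = 3645882/(((½)/(-1249))) = 3645882/(((½)*(-1/1249))) = 3645882/(-1/2498) = 3645882*(-2498) = -9107413236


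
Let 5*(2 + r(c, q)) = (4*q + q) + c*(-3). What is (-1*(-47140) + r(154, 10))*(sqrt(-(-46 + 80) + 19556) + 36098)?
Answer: 8493065244/5 + 235278*sqrt(19522)/5 ≈ 1.7052e+9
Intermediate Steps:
r(c, q) = -2 + q - 3*c/5 (r(c, q) = -2 + ((4*q + q) + c*(-3))/5 = -2 + (5*q - 3*c)/5 = -2 + (-3*c + 5*q)/5 = -2 + (q - 3*c/5) = -2 + q - 3*c/5)
(-1*(-47140) + r(154, 10))*(sqrt(-(-46 + 80) + 19556) + 36098) = (-1*(-47140) + (-2 + 10 - 3/5*154))*(sqrt(-(-46 + 80) + 19556) + 36098) = (47140 + (-2 + 10 - 462/5))*(sqrt(-1*34 + 19556) + 36098) = (47140 - 422/5)*(sqrt(-34 + 19556) + 36098) = 235278*(sqrt(19522) + 36098)/5 = 235278*(36098 + sqrt(19522))/5 = 8493065244/5 + 235278*sqrt(19522)/5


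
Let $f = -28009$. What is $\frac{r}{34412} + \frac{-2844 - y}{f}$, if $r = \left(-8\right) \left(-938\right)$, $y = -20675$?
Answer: $- \frac{14407887}{34423061} \approx -0.41855$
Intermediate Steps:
$r = 7504$
$\frac{r}{34412} + \frac{-2844 - y}{f} = \frac{7504}{34412} + \frac{-2844 - -20675}{-28009} = 7504 \cdot \frac{1}{34412} + \left(-2844 + 20675\right) \left(- \frac{1}{28009}\right) = \frac{268}{1229} + 17831 \left(- \frac{1}{28009}\right) = \frac{268}{1229} - \frac{17831}{28009} = - \frac{14407887}{34423061}$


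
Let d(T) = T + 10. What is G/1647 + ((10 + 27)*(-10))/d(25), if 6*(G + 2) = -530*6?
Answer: -125602/11529 ≈ -10.894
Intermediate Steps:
G = -532 (G = -2 + (-530*6)/6 = -2 + (⅙)*(-3180) = -2 - 530 = -532)
d(T) = 10 + T
G/1647 + ((10 + 27)*(-10))/d(25) = -532/1647 + ((10 + 27)*(-10))/(10 + 25) = -532*1/1647 + (37*(-10))/35 = -532/1647 - 370*1/35 = -532/1647 - 74/7 = -125602/11529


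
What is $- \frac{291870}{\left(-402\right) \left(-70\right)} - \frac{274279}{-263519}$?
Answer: $- \frac{2306502649}{247180822} \approx -9.3312$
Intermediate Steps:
$- \frac{291870}{\left(-402\right) \left(-70\right)} - \frac{274279}{-263519} = - \frac{291870}{28140} - - \frac{274279}{263519} = \left(-291870\right) \frac{1}{28140} + \frac{274279}{263519} = - \frac{9729}{938} + \frac{274279}{263519} = - \frac{2306502649}{247180822}$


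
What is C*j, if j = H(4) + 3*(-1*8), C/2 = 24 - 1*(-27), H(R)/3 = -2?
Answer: -3060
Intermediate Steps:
H(R) = -6 (H(R) = 3*(-2) = -6)
C = 102 (C = 2*(24 - 1*(-27)) = 2*(24 + 27) = 2*51 = 102)
j = -30 (j = -6 + 3*(-1*8) = -6 + 3*(-8) = -6 - 24 = -30)
C*j = 102*(-30) = -3060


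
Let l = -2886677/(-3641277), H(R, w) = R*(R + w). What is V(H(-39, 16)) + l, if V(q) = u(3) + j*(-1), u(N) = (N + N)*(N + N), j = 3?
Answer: 123048818/3641277 ≈ 33.793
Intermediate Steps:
u(N) = 4*N**2 (u(N) = (2*N)*(2*N) = 4*N**2)
V(q) = 33 (V(q) = 4*3**2 + 3*(-1) = 4*9 - 3 = 36 - 3 = 33)
l = 2886677/3641277 (l = -2886677*(-1/3641277) = 2886677/3641277 ≈ 0.79276)
V(H(-39, 16)) + l = 33 + 2886677/3641277 = 123048818/3641277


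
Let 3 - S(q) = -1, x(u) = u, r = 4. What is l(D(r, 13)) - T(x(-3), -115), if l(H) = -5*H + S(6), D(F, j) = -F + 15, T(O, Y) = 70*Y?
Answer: 7999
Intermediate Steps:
D(F, j) = 15 - F
S(q) = 4 (S(q) = 3 - 1*(-1) = 3 + 1 = 4)
l(H) = 4 - 5*H (l(H) = -5*H + 4 = 4 - 5*H)
l(D(r, 13)) - T(x(-3), -115) = (4 - 5*(15 - 1*4)) - 70*(-115) = (4 - 5*(15 - 4)) - 1*(-8050) = (4 - 5*11) + 8050 = (4 - 55) + 8050 = -51 + 8050 = 7999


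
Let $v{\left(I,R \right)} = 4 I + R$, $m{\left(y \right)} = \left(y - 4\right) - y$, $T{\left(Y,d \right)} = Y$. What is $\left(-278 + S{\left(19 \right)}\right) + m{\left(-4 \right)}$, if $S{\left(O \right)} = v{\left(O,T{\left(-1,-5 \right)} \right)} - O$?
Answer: $-226$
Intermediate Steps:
$m{\left(y \right)} = -4$ ($m{\left(y \right)} = \left(y - 4\right) - y = \left(-4 + y\right) - y = -4$)
$v{\left(I,R \right)} = R + 4 I$
$S{\left(O \right)} = -1 + 3 O$ ($S{\left(O \right)} = \left(-1 + 4 O\right) - O = -1 + 3 O$)
$\left(-278 + S{\left(19 \right)}\right) + m{\left(-4 \right)} = \left(-278 + \left(-1 + 3 \cdot 19\right)\right) - 4 = \left(-278 + \left(-1 + 57\right)\right) - 4 = \left(-278 + 56\right) - 4 = -222 - 4 = -226$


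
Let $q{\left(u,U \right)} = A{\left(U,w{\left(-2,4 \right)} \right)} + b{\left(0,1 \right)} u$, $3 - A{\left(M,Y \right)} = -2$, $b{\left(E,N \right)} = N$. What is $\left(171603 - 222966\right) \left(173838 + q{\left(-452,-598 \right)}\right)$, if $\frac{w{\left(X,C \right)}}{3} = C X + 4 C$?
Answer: $-8905881933$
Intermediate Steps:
$w{\left(X,C \right)} = 12 C + 3 C X$ ($w{\left(X,C \right)} = 3 \left(C X + 4 C\right) = 3 \left(4 C + C X\right) = 12 C + 3 C X$)
$A{\left(M,Y \right)} = 5$ ($A{\left(M,Y \right)} = 3 - -2 = 3 + 2 = 5$)
$q{\left(u,U \right)} = 5 + u$ ($q{\left(u,U \right)} = 5 + 1 u = 5 + u$)
$\left(171603 - 222966\right) \left(173838 + q{\left(-452,-598 \right)}\right) = \left(171603 - 222966\right) \left(173838 + \left(5 - 452\right)\right) = - 51363 \left(173838 - 447\right) = \left(-51363\right) 173391 = -8905881933$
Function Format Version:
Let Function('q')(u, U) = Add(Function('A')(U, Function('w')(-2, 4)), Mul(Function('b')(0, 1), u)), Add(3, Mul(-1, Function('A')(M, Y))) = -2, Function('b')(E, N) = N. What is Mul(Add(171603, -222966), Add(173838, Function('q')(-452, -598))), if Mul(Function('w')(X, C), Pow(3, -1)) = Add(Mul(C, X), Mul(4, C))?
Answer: -8905881933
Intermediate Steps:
Function('w')(X, C) = Add(Mul(12, C), Mul(3, C, X)) (Function('w')(X, C) = Mul(3, Add(Mul(C, X), Mul(4, C))) = Mul(3, Add(Mul(4, C), Mul(C, X))) = Add(Mul(12, C), Mul(3, C, X)))
Function('A')(M, Y) = 5 (Function('A')(M, Y) = Add(3, Mul(-1, -2)) = Add(3, 2) = 5)
Function('q')(u, U) = Add(5, u) (Function('q')(u, U) = Add(5, Mul(1, u)) = Add(5, u))
Mul(Add(171603, -222966), Add(173838, Function('q')(-452, -598))) = Mul(Add(171603, -222966), Add(173838, Add(5, -452))) = Mul(-51363, Add(173838, -447)) = Mul(-51363, 173391) = -8905881933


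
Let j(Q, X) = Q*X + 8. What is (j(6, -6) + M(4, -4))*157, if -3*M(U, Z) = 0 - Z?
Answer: -13816/3 ≈ -4605.3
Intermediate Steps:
j(Q, X) = 8 + Q*X
M(U, Z) = Z/3 (M(U, Z) = -(0 - Z)/3 = -(-1)*Z/3 = Z/3)
(j(6, -6) + M(4, -4))*157 = ((8 + 6*(-6)) + (⅓)*(-4))*157 = ((8 - 36) - 4/3)*157 = (-28 - 4/3)*157 = -88/3*157 = -13816/3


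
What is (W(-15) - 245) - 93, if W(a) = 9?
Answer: -329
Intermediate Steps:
(W(-15) - 245) - 93 = (9 - 245) - 93 = -236 - 93 = -329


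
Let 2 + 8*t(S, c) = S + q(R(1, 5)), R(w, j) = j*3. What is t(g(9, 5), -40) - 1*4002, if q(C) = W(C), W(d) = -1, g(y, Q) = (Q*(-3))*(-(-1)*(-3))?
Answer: -15987/4 ≈ -3996.8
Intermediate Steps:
R(w, j) = 3*j
g(y, Q) = 9*Q (g(y, Q) = (-3*Q)*(-1*3) = -3*Q*(-3) = 9*Q)
q(C) = -1
t(S, c) = -3/8 + S/8 (t(S, c) = -¼ + (S - 1)/8 = -¼ + (-1 + S)/8 = -¼ + (-⅛ + S/8) = -3/8 + S/8)
t(g(9, 5), -40) - 1*4002 = (-3/8 + (9*5)/8) - 1*4002 = (-3/8 + (⅛)*45) - 4002 = (-3/8 + 45/8) - 4002 = 21/4 - 4002 = -15987/4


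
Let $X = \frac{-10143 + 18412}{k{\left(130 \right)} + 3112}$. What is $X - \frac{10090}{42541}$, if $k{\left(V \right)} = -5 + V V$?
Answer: $\frac{7889521}{44795673} \approx 0.17612$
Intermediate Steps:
$k{\left(V \right)} = -5 + V^{2}$
$X = \frac{8269}{20007}$ ($X = \frac{-10143 + 18412}{\left(-5 + 130^{2}\right) + 3112} = \frac{8269}{\left(-5 + 16900\right) + 3112} = \frac{8269}{16895 + 3112} = \frac{8269}{20007} \approx 0.41331$)
$X - \frac{10090}{42541} = \frac{8269}{20007} - \frac{10090}{42541} = \frac{7889521}{44795673}$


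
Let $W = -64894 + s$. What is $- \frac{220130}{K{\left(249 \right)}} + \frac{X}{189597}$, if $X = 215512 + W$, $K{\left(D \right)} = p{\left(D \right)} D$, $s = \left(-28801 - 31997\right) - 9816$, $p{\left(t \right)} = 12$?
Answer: $- \frac{6916155943}{94419306} \approx -73.249$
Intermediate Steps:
$s = -70614$ ($s = \left(-28801 - 31997\right) - 9816 = -60798 - 9816 = -70614$)
$W = -135508$ ($W = -64894 - 70614 = -135508$)
$K{\left(D \right)} = 12 D$
$X = 80004$ ($X = 215512 - 135508 = 80004$)
$- \frac{220130}{K{\left(249 \right)}} + \frac{X}{189597} = - \frac{220130}{12 \cdot 249} + \frac{80004}{189597} = - \frac{220130}{2988} + 80004 \cdot \frac{1}{189597} = \left(-220130\right) \frac{1}{2988} + \frac{26668}{63199} = - \frac{110065}{1494} + \frac{26668}{63199} = - \frac{6916155943}{94419306}$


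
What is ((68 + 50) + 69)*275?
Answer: 51425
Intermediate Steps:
((68 + 50) + 69)*275 = (118 + 69)*275 = 187*275 = 51425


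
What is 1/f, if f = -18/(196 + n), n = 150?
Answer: -173/9 ≈ -19.222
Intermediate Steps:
f = -9/173 (f = -18/(196 + 150) = -18/346 = -18*1/346 = -9/173 ≈ -0.052023)
1/f = 1/(-9/173) = -173/9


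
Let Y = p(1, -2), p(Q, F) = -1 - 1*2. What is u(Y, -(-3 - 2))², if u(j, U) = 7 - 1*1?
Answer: 36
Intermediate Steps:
p(Q, F) = -3 (p(Q, F) = -1 - 2 = -3)
Y = -3
u(j, U) = 6 (u(j, U) = 7 - 1 = 6)
u(Y, -(-3 - 2))² = 6² = 36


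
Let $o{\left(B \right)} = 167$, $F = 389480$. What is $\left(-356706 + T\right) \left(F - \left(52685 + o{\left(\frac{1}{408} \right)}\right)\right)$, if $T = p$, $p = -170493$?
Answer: $-177469944972$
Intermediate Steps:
$T = -170493$
$\left(-356706 + T\right) \left(F - \left(52685 + o{\left(\frac{1}{408} \right)}\right)\right) = \left(-356706 - 170493\right) \left(389480 + \left(\left(53093 - 105778\right) - 167\right)\right) = - 527199 \left(389480 - 52852\right) = \left(-527199\right) 336628 = -177469944972$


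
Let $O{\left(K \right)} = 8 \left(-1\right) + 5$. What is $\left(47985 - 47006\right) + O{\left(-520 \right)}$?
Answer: $976$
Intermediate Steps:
$O{\left(K \right)} = -3$ ($O{\left(K \right)} = -8 + 5 = -3$)
$\left(47985 - 47006\right) + O{\left(-520 \right)} = \left(47985 - 47006\right) - 3 = 979 - 3 = 976$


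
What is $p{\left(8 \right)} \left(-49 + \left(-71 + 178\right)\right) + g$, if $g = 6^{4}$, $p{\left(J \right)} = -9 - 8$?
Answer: $310$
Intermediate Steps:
$p{\left(J \right)} = -17$ ($p{\left(J \right)} = -9 - 8 = -17$)
$g = 1296$
$p{\left(8 \right)} \left(-49 + \left(-71 + 178\right)\right) + g = - 17 \left(-49 + \left(-71 + 178\right)\right) + 1296 = - 17 \left(-49 + 107\right) + 1296 = \left(-17\right) 58 + 1296 = -986 + 1296 = 310$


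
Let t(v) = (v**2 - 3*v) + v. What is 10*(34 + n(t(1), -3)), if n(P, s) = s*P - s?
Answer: 400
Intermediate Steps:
t(v) = v**2 - 2*v
n(P, s) = -s + P*s (n(P, s) = P*s - s = -s + P*s)
10*(34 + n(t(1), -3)) = 10*(34 - 3*(-1 + 1*(-2 + 1))) = 10*(34 - 3*(-1 + 1*(-1))) = 10*(34 - 3*(-1 - 1)) = 10*(34 - 3*(-2)) = 10*(34 + 6) = 10*40 = 400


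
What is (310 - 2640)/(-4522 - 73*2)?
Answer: 1165/2334 ≈ 0.49914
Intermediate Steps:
(310 - 2640)/(-4522 - 73*2) = -2330/(-4522 - 146) = -2330/(-4668) = -2330*(-1/4668) = 1165/2334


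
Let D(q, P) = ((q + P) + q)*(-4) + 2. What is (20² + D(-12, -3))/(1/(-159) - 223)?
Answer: -40545/17729 ≈ -2.2869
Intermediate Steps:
D(q, P) = 2 - 8*q - 4*P (D(q, P) = ((P + q) + q)*(-4) + 2 = (P + 2*q)*(-4) + 2 = (-8*q - 4*P) + 2 = 2 - 8*q - 4*P)
(20² + D(-12, -3))/(1/(-159) - 223) = (20² + (2 - 8*(-12) - 4*(-3)))/(1/(-159) - 223) = (400 + (2 + 96 + 12))/(-1/159 - 223) = (400 + 110)/(-35458/159) = 510*(-159/35458) = -40545/17729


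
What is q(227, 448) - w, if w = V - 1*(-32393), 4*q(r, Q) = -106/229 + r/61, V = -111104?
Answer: 4398101353/55876 ≈ 78712.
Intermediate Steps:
q(r, Q) = -53/458 + r/244 (q(r, Q) = (-106/229 + r/61)/4 = -53/458 + r/244)
w = -78711 (w = -111104 - 1*(-32393) = -111104 + 32393 = -78711)
q(227, 448) - w = (-53/458 + (1/244)*227) - 1*(-78711) = (-53/458 + 227/244) + 78711 = 45517/55876 + 78711 = 4398101353/55876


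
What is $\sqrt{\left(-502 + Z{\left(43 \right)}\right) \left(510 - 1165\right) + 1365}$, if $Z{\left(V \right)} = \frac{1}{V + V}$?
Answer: $\frac{\sqrt{2441917970}}{86} \approx 574.6$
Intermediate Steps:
$Z{\left(V \right)} = \frac{1}{2 V}$
$\sqrt{\left(-502 + Z{\left(43 \right)}\right) \left(510 - 1165\right) + 1365} = \sqrt{\left(-502 + \frac{1}{2 \cdot 43}\right) \left(510 - 1165\right) + 1365} = \sqrt{\left(-502 + \frac{1}{2} \cdot \frac{1}{43}\right) \left(-655\right) + 1365} = \sqrt{\left(-502 + \frac{1}{86}\right) \left(-655\right) + 1365} = \sqrt{\left(- \frac{43171}{86}\right) \left(-655\right) + 1365} = \sqrt{\frac{28277005}{86} + 1365} = \sqrt{\frac{28394395}{86}} = \frac{\sqrt{2441917970}}{86}$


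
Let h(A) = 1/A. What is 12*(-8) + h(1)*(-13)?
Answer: -109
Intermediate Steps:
12*(-8) + h(1)*(-13) = 12*(-8) - 13/1 = -96 + 1*(-13) = -96 - 13 = -109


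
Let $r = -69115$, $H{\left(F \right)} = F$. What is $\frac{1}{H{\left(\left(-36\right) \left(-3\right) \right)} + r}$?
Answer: $- \frac{1}{69007} \approx -1.4491 \cdot 10^{-5}$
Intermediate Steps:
$\frac{1}{H{\left(\left(-36\right) \left(-3\right) \right)} + r} = \frac{1}{\left(-36\right) \left(-3\right) - 69115} = \frac{1}{108 - 69115} = \frac{1}{-69007} = - \frac{1}{69007}$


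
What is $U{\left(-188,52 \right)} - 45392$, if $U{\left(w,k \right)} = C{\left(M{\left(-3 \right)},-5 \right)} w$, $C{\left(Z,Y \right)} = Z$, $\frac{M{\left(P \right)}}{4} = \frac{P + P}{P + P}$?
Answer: $-46144$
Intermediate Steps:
$M{\left(P \right)} = 4$ ($M{\left(P \right)} = 4 \frac{P + P}{P + P} = 4 \frac{2 P}{2 P} = 4 \cdot 2 P \frac{1}{2 P} = 4 \cdot 1 = 4$)
$U{\left(w,k \right)} = 4 w$
$U{\left(-188,52 \right)} - 45392 = 4 \left(-188\right) - 45392 = -752 - 45392 = -46144$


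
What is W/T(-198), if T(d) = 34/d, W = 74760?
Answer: -7401240/17 ≈ -4.3537e+5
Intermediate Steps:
W/T(-198) = 74760/((34/(-198))) = 74760/((34*(-1/198))) = 74760/(-17/99) = 74760*(-99/17) = -7401240/17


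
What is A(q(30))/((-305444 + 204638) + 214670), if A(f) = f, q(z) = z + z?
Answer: 15/28466 ≈ 0.00052694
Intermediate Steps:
q(z) = 2*z
A(q(30))/((-305444 + 204638) + 214670) = (2*30)/((-305444 + 204638) + 214670) = 60/(-100806 + 214670) = 60/113864 = 60*(1/113864) = 15/28466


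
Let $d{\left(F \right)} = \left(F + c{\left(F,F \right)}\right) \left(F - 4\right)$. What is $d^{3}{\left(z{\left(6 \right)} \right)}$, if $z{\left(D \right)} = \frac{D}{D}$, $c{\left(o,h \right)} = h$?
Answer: $-216$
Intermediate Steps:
$z{\left(D \right)} = 1$
$d{\left(F \right)} = 2 F \left(-4 + F\right)$ ($d{\left(F \right)} = \left(F + F\right) \left(F - 4\right) = 2 F \left(-4 + F\right)$)
$d^{3}{\left(z{\left(6 \right)} \right)} = \left(2 \cdot 1 \left(-4 + 1\right)\right)^{3} = \left(2 \cdot 1 \left(-3\right)\right)^{3} = \left(-6\right)^{3} = -216$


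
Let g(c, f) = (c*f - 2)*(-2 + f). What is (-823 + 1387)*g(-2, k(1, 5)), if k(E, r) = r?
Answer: -20304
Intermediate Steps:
g(c, f) = (-2 + f)*(-2 + c*f) (g(c, f) = (-2 + c*f)*(-2 + f) = (-2 + f)*(-2 + c*f))
(-823 + 1387)*g(-2, k(1, 5)) = (-823 + 1387)*(4 - 2*5 - 2*5² - 2*(-2)*5) = 564*(4 - 10 - 2*25 + 20) = 564*(4 - 10 - 50 + 20) = 564*(-36) = -20304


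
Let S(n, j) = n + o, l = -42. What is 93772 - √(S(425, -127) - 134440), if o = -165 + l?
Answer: 93772 - I*√134222 ≈ 93772.0 - 366.36*I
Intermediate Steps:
o = -207 (o = -165 - 42 = -207)
S(n, j) = -207 + n (S(n, j) = n - 207 = -207 + n)
93772 - √(S(425, -127) - 134440) = 93772 - √((-207 + 425) - 134440) = 93772 - √(218 - 134440) = 93772 - √(-134222) = 93772 - I*√134222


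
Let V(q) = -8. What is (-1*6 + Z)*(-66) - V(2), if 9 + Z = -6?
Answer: 1394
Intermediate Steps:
Z = -15 (Z = -9 - 6 = -15)
(-1*6 + Z)*(-66) - V(2) = (-1*6 - 15)*(-66) - 1*(-8) = (-6 - 15)*(-66) + 8 = -21*(-66) + 8 = 1386 + 8 = 1394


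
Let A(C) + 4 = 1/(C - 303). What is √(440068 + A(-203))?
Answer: √112672225798/506 ≈ 663.37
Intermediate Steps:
A(C) = -4 + 1/(-303 + C) (A(C) = -4 + 1/(C - 303) = -4 + 1/(-303 + C))
√(440068 + A(-203)) = √(440068 + (1213 - 4*(-203))/(-303 - 203)) = √(440068 + (1213 + 812)/(-506)) = √(440068 - 1/506*2025) = √(440068 - 2025/506) = √(222672383/506) = √112672225798/506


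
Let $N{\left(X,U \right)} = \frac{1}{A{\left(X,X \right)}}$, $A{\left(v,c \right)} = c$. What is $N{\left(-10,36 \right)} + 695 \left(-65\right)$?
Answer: $- \frac{451751}{10} \approx -45175.0$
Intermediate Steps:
$N{\left(X,U \right)} = \frac{1}{X}$
$N{\left(-10,36 \right)} + 695 \left(-65\right) = \frac{1}{-10} + 695 \left(-65\right) = - \frac{1}{10} - 45175 = - \frac{451751}{10}$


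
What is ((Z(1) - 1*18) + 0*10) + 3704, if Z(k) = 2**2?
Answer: 3690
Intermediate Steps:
Z(k) = 4
((Z(1) - 1*18) + 0*10) + 3704 = ((4 - 1*18) + 0*10) + 3704 = ((4 - 18) + 0) + 3704 = (-14 + 0) + 3704 = -14 + 3704 = 3690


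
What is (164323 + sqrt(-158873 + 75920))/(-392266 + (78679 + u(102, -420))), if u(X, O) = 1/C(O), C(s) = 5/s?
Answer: -164323/313671 - I*sqrt(9217)/104557 ≈ -0.52387 - 0.00091821*I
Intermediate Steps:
u(X, O) = O/5 (u(X, O) = 1/(5/O) = O/5)
(164323 + sqrt(-158873 + 75920))/(-392266 + (78679 + u(102, -420))) = (164323 + sqrt(-158873 + 75920))/(-392266 + (78679 + (1/5)*(-420))) = (164323 + sqrt(-82953))/(-392266 + (78679 - 84)) = (164323 + 3*I*sqrt(9217))/(-392266 + 78595) = (164323 + 3*I*sqrt(9217))/(-313671) = (164323 + 3*I*sqrt(9217))*(-1/313671) = -164323/313671 - I*sqrt(9217)/104557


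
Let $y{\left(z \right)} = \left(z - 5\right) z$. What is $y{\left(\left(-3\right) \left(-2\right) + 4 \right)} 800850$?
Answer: $40042500$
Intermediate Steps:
$y{\left(z \right)} = z \left(-5 + z\right)$ ($y{\left(z \right)} = \left(-5 + z\right) z = z \left(-5 + z\right)$)
$y{\left(\left(-3\right) \left(-2\right) + 4 \right)} 800850 = \left(\left(-3\right) \left(-2\right) + 4\right) \left(-5 + \left(\left(-3\right) \left(-2\right) + 4\right)\right) 800850 = \left(6 + 4\right) \left(-5 + \left(6 + 4\right)\right) 800850 = 10 \left(-5 + 10\right) 800850 = 10 \cdot 5 \cdot 800850 = 50 \cdot 800850 = 40042500$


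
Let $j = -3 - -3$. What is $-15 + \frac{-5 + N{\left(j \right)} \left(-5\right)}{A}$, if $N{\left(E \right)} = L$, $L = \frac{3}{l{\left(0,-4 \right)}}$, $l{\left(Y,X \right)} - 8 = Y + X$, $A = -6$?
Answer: $- \frac{325}{24} \approx -13.542$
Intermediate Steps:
$j = 0$ ($j = -3 + 3 = 0$)
$l{\left(Y,X \right)} = 8 + X + Y$ ($l{\left(Y,X \right)} = 8 + \left(Y + X\right) = 8 + \left(X + Y\right) = 8 + X + Y$)
$L = \frac{3}{4}$ ($L = \frac{3}{8 - 4 + 0} = \frac{3}{4} \approx 0.75$)
$N{\left(E \right)} = \frac{3}{4}$
$-15 + \frac{-5 + N{\left(j \right)} \left(-5\right)}{A} = -15 + \frac{-5 + \frac{3}{4} \left(-5\right)}{-6} = -15 + \left(-5 - \frac{15}{4}\right) \left(- \frac{1}{6}\right) = -15 - - \frac{35}{24} = -15 + \frac{35}{24} = - \frac{325}{24}$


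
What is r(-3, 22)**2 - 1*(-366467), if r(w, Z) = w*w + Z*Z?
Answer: 609516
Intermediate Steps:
r(w, Z) = Z**2 + w**2 (r(w, Z) = w**2 + Z**2 = Z**2 + w**2)
r(-3, 22)**2 - 1*(-366467) = (22**2 + (-3)**2)**2 - 1*(-366467) = (484 + 9)**2 + 366467 = 493**2 + 366467 = 243049 + 366467 = 609516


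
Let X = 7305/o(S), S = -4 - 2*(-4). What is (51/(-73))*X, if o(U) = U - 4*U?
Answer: 124185/292 ≈ 425.29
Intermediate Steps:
S = 4 (S = -4 + 8 = 4)
o(U) = -3*U
X = -2435/4 (X = 7305/((-3*4)) = 7305/(-12) = 7305*(-1/12) = -2435/4 ≈ -608.75)
(51/(-73))*X = (51/(-73))*(-2435/4) = (51*(-1/73))*(-2435/4) = -51/73*(-2435/4) = 124185/292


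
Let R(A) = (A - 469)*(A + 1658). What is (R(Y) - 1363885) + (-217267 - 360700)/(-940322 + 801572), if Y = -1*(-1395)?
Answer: 203018606717/138750 ≈ 1.4632e+6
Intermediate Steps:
Y = 1395
R(A) = (-469 + A)*(1658 + A)
(R(Y) - 1363885) + (-217267 - 360700)/(-940322 + 801572) = ((-777602 + 1395² + 1189*1395) - 1363885) + (-217267 - 360700)/(-940322 + 801572) = ((-777602 + 1946025 + 1658655) - 1363885) - 577967/(-138750) = (2827078 - 1363885) - 577967*(-1/138750) = 1463193 + 577967/138750 = 203018606717/138750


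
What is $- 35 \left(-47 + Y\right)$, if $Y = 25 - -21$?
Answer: $35$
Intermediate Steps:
$Y = 46$ ($Y = 25 + 21 = 46$)
$- 35 \left(-47 + Y\right) = - 35 \left(-47 + 46\right) = \left(-35\right) \left(-1\right) = 35$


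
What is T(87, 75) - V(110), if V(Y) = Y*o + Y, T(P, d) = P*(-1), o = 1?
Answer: -307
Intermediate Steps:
T(P, d) = -P
V(Y) = 2*Y (V(Y) = Y*1 + Y = Y + Y = 2*Y)
T(87, 75) - V(110) = -1*87 - 2*110 = -87 - 1*220 = -87 - 220 = -307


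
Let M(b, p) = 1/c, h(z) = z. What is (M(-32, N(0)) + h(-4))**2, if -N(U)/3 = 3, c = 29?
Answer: 13225/841 ≈ 15.725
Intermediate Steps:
N(U) = -9 (N(U) = -3*3 = -9)
M(b, p) = 1/29
(M(-32, N(0)) + h(-4))**2 = (1/29 - 4)**2 = (-115/29)**2 = 13225/841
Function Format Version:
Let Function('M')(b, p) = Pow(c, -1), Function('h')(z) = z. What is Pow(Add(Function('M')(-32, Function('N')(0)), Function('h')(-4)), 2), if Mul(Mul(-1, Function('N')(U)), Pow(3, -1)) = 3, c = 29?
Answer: Rational(13225, 841) ≈ 15.725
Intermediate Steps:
Function('N')(U) = -9 (Function('N')(U) = Mul(-3, 3) = -9)
Function('M')(b, p) = Rational(1, 29) (Function('M')(b, p) = Pow(29, -1) = Rational(1, 29))
Pow(Add(Function('M')(-32, Function('N')(0)), Function('h')(-4)), 2) = Pow(Add(Rational(1, 29), -4), 2) = Pow(Rational(-115, 29), 2) = Rational(13225, 841)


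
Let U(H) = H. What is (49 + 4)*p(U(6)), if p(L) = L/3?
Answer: 106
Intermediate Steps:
p(L) = L/3 (p(L) = L*(⅓) = L/3)
(49 + 4)*p(U(6)) = (49 + 4)*((⅓)*6) = 53*2 = 106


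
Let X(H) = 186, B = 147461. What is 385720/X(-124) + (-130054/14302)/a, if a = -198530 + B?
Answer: 7825711299539/3773675663 ≈ 2073.8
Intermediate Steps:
a = -51069 (a = -198530 + 147461 = -51069)
385720/X(-124) + (-130054/14302)/a = 385720/186 - 130054/14302/(-51069) = 385720*(1/186) - 130054*1/14302*(-1/51069) = 192860/93 - 65027/7151*(-1/51069) = 192860/93 + 65027/365194419 = 7825711299539/3773675663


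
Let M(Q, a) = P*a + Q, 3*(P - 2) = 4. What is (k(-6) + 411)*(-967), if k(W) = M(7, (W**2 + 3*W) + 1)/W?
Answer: -6949829/18 ≈ -3.8610e+5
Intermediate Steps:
P = 10/3 (P = 2 + (1/3)*4 = 2 + 4/3 = 10/3 ≈ 3.3333)
M(Q, a) = Q + 10*a/3 (M(Q, a) = 10*a/3 + Q = Q + 10*a/3)
k(W) = (31/3 + 10*W + 10*W**2/3)/W (k(W) = (7 + 10*((W**2 + 3*W) + 1)/3)/W = (7 + 10*(1 + W**2 + 3*W)/3)/W = (7 + (10/3 + 10*W + 10*W**2/3))/W = (31/3 + 10*W + 10*W**2/3)/W)
(k(-6) + 411)*(-967) = ((10 + (10/3)*(-6) + (31/3)/(-6)) + 411)*(-967) = ((10 - 20 + (31/3)*(-1/6)) + 411)*(-967) = ((10 - 20 - 31/18) + 411)*(-967) = (-211/18 + 411)*(-967) = (7187/18)*(-967) = -6949829/18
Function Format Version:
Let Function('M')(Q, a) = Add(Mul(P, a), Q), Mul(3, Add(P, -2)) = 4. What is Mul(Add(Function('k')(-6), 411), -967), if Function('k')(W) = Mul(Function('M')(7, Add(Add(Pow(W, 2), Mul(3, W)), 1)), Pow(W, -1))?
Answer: Rational(-6949829, 18) ≈ -3.8610e+5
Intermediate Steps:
P = Rational(10, 3) (P = Add(2, Mul(Rational(1, 3), 4)) = Add(2, Rational(4, 3)) = Rational(10, 3) ≈ 3.3333)
Function('M')(Q, a) = Add(Q, Mul(Rational(10, 3), a)) (Function('M')(Q, a) = Add(Mul(Rational(10, 3), a), Q) = Add(Q, Mul(Rational(10, 3), a)))
Function('k')(W) = Mul(Pow(W, -1), Add(Rational(31, 3), Mul(10, W), Mul(Rational(10, 3), Pow(W, 2)))) (Function('k')(W) = Mul(Add(7, Mul(Rational(10, 3), Add(Add(Pow(W, 2), Mul(3, W)), 1))), Pow(W, -1)) = Mul(Add(7, Mul(Rational(10, 3), Add(1, Pow(W, 2), Mul(3, W)))), Pow(W, -1)) = Mul(Add(7, Add(Rational(10, 3), Mul(10, W), Mul(Rational(10, 3), Pow(W, 2)))), Pow(W, -1)) = Mul(Add(Rational(31, 3), Mul(10, W), Mul(Rational(10, 3), Pow(W, 2))), Pow(W, -1)) = Mul(Pow(W, -1), Add(Rational(31, 3), Mul(10, W), Mul(Rational(10, 3), Pow(W, 2)))))
Mul(Add(Function('k')(-6), 411), -967) = Mul(Add(Add(10, Mul(Rational(10, 3), -6), Mul(Rational(31, 3), Pow(-6, -1))), 411), -967) = Mul(Add(Add(10, -20, Mul(Rational(31, 3), Rational(-1, 6))), 411), -967) = Mul(Add(Add(10, -20, Rational(-31, 18)), 411), -967) = Mul(Add(Rational(-211, 18), 411), -967) = Mul(Rational(7187, 18), -967) = Rational(-6949829, 18)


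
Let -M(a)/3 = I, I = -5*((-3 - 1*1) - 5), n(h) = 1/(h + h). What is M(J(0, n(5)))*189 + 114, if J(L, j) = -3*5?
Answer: -25401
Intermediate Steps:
n(h) = 1/(2*h)
J(L, j) = -15
I = 45 (I = -5*((-3 - 1) - 5) = -5*(-4 - 5) = -5*(-9) = 45)
M(a) = -135 (M(a) = -3*45 = -135)
M(J(0, n(5)))*189 + 114 = -135*189 + 114 = -25515 + 114 = -25401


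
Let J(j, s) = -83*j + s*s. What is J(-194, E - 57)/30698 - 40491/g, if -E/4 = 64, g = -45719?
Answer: 6458204767/1403481862 ≈ 4.6016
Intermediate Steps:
E = -256 (E = -4*64 = -256)
J(j, s) = s**2 - 83*j (J(j, s) = -83*j + s**2 = s**2 - 83*j)
J(-194, E - 57)/30698 - 40491/g = ((-256 - 57)**2 - 83*(-194))/30698 - 40491/(-45719) = ((-313)**2 + 16102)*(1/30698) - 40491*(-1/45719) = (97969 + 16102)*(1/30698) + 40491/45719 = 114071*(1/30698) + 40491/45719 = 114071/30698 + 40491/45719 = 6458204767/1403481862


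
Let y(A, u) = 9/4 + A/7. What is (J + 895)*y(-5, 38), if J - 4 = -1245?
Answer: -7439/14 ≈ -531.36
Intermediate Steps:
J = -1241 (J = 4 - 1245 = -1241)
y(A, u) = 9/4 + A/7 (y(A, u) = 9*(¼) + A*(⅐) = 9/4 + A/7)
(J + 895)*y(-5, 38) = (-1241 + 895)*(9/4 + (⅐)*(-5)) = -346*(9/4 - 5/7) = -346*43/28 = -7439/14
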